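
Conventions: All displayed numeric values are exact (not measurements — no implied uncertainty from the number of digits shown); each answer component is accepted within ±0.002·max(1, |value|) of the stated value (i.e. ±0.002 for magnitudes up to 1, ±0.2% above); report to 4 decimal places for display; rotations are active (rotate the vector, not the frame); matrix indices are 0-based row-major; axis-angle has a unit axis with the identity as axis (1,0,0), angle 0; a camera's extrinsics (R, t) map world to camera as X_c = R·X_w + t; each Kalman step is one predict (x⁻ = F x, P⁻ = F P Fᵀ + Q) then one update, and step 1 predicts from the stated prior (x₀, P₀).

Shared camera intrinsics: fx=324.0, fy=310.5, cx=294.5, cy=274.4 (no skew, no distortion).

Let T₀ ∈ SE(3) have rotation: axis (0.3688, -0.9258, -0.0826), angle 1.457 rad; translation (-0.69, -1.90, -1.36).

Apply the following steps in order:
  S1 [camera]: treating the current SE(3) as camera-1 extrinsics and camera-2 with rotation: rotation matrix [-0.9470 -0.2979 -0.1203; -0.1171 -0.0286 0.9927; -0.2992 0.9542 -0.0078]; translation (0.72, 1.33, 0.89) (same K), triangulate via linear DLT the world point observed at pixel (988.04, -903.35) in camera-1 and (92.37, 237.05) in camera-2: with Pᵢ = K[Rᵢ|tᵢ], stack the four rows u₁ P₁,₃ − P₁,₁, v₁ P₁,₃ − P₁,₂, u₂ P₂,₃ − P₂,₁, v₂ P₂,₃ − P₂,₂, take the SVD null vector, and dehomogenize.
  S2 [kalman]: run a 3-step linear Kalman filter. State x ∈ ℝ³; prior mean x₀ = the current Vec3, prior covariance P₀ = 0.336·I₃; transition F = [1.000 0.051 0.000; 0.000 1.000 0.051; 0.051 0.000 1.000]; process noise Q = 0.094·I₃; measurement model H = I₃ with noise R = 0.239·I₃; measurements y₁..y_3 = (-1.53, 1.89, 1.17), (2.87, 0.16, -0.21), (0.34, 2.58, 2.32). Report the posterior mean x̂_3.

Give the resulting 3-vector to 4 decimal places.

after S1 (triangulate): (1.5424, 1.0437, -1.3016)
after S2 (kf_track): (0.9026, 1.7001, 1.1668)

result = (0.9026, 1.7001, 1.1668)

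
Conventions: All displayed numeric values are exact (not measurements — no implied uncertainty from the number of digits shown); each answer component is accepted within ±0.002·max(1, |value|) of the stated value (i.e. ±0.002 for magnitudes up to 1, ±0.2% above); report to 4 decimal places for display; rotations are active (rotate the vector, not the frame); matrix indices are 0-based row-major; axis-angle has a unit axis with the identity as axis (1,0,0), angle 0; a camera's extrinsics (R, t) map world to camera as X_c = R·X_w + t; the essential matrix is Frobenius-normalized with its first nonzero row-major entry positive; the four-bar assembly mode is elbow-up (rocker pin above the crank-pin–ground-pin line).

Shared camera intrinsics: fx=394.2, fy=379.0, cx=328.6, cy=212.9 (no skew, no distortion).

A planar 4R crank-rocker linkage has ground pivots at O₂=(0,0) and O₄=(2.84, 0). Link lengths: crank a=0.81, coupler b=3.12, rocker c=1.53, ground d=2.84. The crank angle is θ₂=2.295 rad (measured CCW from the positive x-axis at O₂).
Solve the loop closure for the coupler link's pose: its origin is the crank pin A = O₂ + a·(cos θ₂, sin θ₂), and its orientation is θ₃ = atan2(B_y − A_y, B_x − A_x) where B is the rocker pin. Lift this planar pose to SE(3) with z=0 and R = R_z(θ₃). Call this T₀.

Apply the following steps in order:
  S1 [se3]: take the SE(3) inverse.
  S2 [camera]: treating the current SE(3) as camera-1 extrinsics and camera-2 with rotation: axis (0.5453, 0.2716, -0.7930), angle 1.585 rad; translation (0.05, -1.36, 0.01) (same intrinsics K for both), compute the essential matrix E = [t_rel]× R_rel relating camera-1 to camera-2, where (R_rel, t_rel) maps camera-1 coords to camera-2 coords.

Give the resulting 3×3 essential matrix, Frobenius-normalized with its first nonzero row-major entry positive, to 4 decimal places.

matrix = [0.5332 -0.3679 -0.0916; 0.3406 0.1410 -0.2236; 0.1420 0.5261 -0.2983]

source (fourbar_fk): coupler pose = R=[0.9599 -0.2804 0.0000; 0.2804 0.9599 0.0000; 0.0000 0.0000 1.0000], t=(-0.5367, 0.6067, 0.0000)
after S1 (invert_se3): R=[0.9599 0.2804 0.0000; -0.2804 0.9599 0.0000; 0.0000 0.0000 1.0000], t=(0.3450, -0.7329, 0.0000)
after S2 (essential): [0.5332 -0.3679 -0.0916; 0.3406 0.1410 -0.2236; 0.1420 0.5261 -0.2983]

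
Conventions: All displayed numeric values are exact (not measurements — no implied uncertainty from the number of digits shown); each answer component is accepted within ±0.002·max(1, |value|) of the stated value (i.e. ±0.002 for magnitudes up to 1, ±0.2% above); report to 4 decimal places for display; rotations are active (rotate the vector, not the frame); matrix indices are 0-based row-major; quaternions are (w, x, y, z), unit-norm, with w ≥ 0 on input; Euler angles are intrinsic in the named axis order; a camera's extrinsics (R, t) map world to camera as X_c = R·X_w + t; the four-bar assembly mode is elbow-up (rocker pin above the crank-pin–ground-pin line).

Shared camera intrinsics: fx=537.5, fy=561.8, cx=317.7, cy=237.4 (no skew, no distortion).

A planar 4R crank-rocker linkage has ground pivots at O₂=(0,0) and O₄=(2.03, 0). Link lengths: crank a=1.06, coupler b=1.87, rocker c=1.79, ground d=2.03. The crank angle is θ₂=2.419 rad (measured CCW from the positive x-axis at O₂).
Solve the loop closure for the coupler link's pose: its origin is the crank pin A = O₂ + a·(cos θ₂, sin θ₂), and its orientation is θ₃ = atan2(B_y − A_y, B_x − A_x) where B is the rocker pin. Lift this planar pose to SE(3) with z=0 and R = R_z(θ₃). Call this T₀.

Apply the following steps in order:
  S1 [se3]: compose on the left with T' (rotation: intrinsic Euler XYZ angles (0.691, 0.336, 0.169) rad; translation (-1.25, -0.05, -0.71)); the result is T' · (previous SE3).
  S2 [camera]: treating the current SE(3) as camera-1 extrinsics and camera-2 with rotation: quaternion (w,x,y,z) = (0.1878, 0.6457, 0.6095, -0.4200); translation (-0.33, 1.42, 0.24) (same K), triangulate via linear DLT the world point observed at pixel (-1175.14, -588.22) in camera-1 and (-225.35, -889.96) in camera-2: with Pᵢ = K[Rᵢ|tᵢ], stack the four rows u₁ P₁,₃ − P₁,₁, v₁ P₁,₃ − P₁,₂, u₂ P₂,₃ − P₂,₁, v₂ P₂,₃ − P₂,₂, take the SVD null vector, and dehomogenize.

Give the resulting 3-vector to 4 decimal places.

source (fourbar_fk): coupler pose = R=[0.9243 -0.3817 0.0000; 0.3817 0.9243 0.0000; 0.0000 0.0000 1.0000], t=(-0.7951, 0.7010, 0.0000)
after S1 (compose_se3): R=[0.7996 -0.5020 0.3297; 0.5877 0.5409 -0.6017; 0.1237 0.6749 0.7275], t=(-2.1013, 0.1900, -0.1257)
after S2 (triangulate): (-1.5618, 0.2810, 1.6381)

result = (-1.5618, 0.2810, 1.6381)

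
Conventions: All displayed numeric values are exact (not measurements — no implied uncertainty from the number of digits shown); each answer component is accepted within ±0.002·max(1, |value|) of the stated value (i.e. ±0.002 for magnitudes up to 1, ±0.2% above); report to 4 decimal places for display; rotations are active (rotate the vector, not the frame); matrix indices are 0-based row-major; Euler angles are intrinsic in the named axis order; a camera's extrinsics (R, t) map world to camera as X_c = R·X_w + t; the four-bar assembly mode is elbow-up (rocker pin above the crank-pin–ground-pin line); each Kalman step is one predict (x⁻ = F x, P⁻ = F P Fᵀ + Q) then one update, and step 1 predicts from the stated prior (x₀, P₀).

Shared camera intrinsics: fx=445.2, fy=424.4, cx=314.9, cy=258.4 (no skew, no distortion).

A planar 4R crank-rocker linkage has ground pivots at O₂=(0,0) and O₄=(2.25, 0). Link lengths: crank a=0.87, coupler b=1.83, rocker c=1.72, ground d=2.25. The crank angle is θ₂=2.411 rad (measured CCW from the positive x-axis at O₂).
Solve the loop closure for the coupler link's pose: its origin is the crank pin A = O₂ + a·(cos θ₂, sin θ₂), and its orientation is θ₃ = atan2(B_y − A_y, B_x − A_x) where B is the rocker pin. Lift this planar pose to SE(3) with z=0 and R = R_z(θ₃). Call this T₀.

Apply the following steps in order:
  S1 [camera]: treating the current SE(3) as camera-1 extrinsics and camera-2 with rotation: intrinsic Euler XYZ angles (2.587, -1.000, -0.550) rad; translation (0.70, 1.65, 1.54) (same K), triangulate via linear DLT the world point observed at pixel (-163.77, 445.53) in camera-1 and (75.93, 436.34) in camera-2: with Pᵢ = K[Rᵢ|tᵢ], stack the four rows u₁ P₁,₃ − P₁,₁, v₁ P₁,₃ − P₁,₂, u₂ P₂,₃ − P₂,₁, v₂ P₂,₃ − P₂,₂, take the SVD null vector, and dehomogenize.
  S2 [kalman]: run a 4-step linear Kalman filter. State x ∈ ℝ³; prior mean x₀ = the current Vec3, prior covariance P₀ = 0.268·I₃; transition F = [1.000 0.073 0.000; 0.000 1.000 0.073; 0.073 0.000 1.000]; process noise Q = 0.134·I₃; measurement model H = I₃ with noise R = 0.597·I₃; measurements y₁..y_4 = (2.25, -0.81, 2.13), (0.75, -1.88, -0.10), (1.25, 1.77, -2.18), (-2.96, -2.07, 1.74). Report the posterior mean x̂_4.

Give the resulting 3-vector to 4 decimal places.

source (fourbar_fk): coupler pose = R=[0.9327 -0.3608 0.0000; 0.3608 0.9327 0.0000; 0.0000 0.0000 1.0000], t=(-0.6480, 0.5806, 0.0000)
after S1 (triangulate): (-0.9159, 0.4663, 1.5536)
after S2 (kf_track): (-0.6680, -0.6401, 0.5155)

result = (-0.6680, -0.6401, 0.5155)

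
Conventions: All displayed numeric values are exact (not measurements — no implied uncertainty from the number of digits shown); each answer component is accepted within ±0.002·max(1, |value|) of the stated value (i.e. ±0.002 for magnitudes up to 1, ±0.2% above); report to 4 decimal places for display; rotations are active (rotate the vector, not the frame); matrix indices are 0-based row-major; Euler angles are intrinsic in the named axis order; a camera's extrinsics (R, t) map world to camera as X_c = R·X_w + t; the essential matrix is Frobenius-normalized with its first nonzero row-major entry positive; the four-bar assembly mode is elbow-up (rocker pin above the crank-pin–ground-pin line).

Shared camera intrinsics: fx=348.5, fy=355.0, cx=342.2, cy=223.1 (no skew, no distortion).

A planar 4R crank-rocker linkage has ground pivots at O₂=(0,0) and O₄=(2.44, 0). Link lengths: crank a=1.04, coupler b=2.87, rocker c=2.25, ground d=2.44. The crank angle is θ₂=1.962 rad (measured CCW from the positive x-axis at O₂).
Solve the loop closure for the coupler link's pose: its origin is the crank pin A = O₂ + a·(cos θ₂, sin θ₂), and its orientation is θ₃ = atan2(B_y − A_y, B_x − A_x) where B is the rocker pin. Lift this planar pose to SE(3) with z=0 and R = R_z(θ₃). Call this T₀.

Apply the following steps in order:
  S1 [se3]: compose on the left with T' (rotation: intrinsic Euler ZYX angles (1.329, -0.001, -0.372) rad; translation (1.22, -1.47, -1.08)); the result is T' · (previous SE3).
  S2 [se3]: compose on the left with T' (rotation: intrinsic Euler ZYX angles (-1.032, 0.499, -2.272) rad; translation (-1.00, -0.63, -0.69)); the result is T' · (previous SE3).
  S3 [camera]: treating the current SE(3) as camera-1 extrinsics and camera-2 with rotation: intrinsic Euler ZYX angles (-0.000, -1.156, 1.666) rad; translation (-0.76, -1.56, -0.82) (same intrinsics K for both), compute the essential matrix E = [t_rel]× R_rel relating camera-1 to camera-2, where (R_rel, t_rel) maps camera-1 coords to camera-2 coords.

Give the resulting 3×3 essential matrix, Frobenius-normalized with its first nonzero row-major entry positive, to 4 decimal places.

matrix = [0.6443 -0.2572 0.1208; -0.0676 0.0637 0.1318; 0.0361 -0.1850 -0.6653]

source (fourbar_fk): coupler pose = R=[0.8962 -0.4436 0.0000; 0.4436 0.8962 0.0000; 0.0000 0.0000 1.0000], t=(-0.3966, 0.9614, 0.0000)
after S1 (compose_se3): R=[-0.1865 -0.9168 -0.3531; 0.9693 -0.2304 0.0861; -0.1603 -0.3262 0.9316], t=(0.2555, -1.6402, -1.4299)
after S2 (compose_se3): R=[-0.8824 -0.4045 0.2404; 0.0186 0.4806 0.8768; -0.4702 0.7781 -0.4165], t=(-0.3801, -1.7339, 1.0981)
after S3 (essential): [0.6443 -0.2572 0.1208; -0.0676 0.0637 0.1318; 0.0361 -0.1850 -0.6653]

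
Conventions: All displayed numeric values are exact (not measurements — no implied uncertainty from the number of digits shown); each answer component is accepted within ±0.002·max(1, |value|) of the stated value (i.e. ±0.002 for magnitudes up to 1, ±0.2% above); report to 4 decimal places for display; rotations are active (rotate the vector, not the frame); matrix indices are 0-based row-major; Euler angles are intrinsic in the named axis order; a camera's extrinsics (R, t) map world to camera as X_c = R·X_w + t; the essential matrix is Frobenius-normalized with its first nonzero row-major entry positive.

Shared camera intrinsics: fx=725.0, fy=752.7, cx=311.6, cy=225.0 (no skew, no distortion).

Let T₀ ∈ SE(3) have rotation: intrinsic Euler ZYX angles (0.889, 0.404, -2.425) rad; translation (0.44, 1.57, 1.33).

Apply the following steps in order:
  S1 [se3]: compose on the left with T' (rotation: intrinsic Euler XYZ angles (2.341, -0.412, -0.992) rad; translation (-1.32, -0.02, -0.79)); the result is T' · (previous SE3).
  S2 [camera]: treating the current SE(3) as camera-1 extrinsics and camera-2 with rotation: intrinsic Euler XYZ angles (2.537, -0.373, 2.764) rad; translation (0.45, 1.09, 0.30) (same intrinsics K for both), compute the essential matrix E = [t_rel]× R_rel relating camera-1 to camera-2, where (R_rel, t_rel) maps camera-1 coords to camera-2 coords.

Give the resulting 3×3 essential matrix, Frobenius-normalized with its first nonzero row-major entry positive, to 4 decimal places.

after S1 (compose_se3): R=[0.9955 -0.0645 0.0694; 0.0615 0.9971 0.0452; -0.0721 -0.0408 0.9966], t=(-0.4277, -1.6832, -1.7201)
after S2 (essential): [0.0999 0.1975 -0.5852; 0.5524 0.0522 -0.1246; 0.4297 -0.0931 0.3030]

matrix = [0.0999 0.1975 -0.5852; 0.5524 0.0522 -0.1246; 0.4297 -0.0931 0.3030]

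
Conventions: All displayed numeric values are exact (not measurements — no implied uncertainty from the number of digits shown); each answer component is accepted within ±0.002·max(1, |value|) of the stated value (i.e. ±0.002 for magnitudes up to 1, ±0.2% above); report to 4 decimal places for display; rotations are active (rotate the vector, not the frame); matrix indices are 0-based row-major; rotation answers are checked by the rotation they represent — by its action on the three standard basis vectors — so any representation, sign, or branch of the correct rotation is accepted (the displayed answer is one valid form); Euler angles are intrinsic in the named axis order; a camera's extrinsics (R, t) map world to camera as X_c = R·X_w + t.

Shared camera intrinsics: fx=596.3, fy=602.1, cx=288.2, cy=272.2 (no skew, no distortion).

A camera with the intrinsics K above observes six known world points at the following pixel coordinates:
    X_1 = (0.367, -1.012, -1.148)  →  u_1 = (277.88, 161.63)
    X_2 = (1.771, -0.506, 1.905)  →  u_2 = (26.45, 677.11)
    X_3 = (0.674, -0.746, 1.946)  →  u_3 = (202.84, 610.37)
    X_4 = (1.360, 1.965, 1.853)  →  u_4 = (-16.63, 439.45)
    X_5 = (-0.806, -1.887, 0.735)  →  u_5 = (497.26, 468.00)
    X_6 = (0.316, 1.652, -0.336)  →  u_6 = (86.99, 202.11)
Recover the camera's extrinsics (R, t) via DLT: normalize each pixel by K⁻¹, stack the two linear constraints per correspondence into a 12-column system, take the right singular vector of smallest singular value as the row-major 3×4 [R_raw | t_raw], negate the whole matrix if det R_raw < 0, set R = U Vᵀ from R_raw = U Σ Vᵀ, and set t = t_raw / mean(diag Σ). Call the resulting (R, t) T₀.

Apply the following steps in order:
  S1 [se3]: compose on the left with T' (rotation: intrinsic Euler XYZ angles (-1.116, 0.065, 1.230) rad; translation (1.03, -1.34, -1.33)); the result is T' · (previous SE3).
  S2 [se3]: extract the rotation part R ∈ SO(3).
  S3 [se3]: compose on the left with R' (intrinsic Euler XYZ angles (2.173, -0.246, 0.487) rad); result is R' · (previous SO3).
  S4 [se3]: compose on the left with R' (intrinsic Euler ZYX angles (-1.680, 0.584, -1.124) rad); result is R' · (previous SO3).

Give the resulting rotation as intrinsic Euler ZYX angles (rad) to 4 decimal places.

source (pnp_recover): camera pose = R=[-0.7654 -0.6422 -0.0426; 0.2003 -0.3006 0.9325; -0.6116 0.7052 0.3587], t=(-0.4700, 0.1400, 4.3600)
after S1 (compose_se3): R=[-0.4834 0.1143 -0.8679; -0.8098 0.3181 0.4929; 0.3325 0.9411 -0.0612], t=(1.0248, 2.4114, 0.9454)
after S2 (rot_of_se3): [-0.4834 0.1143 -0.8679; -0.8098 0.3181 0.4929; 0.3325 0.9411 -0.0612]
after S3 (compose_so3): [-0.1277 -0.2756 -0.9528; 0.2775 -0.9322 0.2325; -0.9522 -0.2347 0.1955]
after S4 (compose_so3): [-0.6831 -0.6301 0.3693; 0.5491 -0.1097 0.8285; -0.4816 0.7687 0.4209]

rotation (euler_zyx) = (2.4645, 0.5025, 1.0698)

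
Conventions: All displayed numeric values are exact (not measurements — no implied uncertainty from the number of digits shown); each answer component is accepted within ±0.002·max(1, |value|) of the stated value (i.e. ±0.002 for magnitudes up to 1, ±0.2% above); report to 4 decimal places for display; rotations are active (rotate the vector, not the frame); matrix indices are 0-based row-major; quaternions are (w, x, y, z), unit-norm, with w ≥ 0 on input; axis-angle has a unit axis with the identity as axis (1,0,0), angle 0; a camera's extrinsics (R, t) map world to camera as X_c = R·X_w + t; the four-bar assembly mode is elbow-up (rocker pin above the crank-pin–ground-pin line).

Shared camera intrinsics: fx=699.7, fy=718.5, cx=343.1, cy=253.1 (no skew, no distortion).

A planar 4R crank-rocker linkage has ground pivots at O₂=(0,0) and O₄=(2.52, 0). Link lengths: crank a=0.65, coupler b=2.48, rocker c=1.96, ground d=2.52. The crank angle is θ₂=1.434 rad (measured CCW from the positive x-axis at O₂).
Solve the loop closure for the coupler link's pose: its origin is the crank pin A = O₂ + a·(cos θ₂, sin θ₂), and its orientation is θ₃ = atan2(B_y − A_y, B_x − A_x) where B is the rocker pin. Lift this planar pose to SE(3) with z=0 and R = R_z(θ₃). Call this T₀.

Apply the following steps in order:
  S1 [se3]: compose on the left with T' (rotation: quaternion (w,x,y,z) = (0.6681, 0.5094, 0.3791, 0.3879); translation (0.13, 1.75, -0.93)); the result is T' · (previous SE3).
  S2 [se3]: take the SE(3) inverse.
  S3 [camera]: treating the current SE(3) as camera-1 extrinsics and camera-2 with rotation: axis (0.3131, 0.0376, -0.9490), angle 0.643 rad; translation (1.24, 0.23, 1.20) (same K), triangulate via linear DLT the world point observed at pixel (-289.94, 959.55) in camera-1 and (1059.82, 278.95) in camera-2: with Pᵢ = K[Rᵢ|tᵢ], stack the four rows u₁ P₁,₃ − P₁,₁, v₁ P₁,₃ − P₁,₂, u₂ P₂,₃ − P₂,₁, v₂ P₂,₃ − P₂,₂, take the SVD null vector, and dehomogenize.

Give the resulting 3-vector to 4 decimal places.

result = (0.4567, 0.2318, 0.4930)

source (fourbar_fk): coupler pose = R=[0.8539 -0.5205 0.0000; 0.5205 0.8539 0.0000; 0.0000 0.0000 1.0000], t=(0.0886, 0.6439, 0.0000)
after S1 (compose_se3): R=[0.2828 -0.3270 0.9017; 0.8661 -0.3170 -0.3865; 0.4122 0.8903 0.1936], t=(0.0814, 1.9462, -0.3122)
after S2 (invert_se3): R=[0.2828 0.8661 0.4122; -0.3270 -0.3170 0.8903; 0.9017 -0.3865 0.1936], t=(-1.5799, 0.9215, 0.7393)
after S3 (triangulate): (0.4567, 0.2318, 0.4930)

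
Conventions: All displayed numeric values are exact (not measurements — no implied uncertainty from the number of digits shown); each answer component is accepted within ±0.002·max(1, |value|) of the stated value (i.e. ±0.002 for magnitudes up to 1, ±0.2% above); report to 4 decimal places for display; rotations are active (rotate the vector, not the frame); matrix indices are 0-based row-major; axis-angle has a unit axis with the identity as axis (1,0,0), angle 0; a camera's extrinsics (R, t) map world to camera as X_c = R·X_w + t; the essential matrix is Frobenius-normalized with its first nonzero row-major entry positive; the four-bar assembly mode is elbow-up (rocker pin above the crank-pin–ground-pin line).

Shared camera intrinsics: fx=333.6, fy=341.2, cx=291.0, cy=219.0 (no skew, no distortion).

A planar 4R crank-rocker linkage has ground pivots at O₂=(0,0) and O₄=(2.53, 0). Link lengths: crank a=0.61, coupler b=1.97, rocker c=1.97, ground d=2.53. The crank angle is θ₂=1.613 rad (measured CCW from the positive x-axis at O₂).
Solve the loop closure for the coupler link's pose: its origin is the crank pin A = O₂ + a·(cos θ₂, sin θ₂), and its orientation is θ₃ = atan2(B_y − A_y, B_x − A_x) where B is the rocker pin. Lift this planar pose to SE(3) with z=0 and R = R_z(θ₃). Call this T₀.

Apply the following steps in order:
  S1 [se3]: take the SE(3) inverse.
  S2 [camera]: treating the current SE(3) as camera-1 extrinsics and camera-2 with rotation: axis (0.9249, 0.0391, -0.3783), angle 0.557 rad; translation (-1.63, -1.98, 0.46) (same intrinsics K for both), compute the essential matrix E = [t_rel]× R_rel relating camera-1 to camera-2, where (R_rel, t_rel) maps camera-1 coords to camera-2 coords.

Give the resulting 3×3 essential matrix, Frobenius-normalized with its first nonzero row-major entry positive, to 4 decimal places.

matrix = [0.1771 0.3959 0.2822; -0.3246 -0.1200 -0.4118; -0.2664 0.5681 -0.2219]

source (fourbar_fk): coupler pose = R=[0.8215 -0.5702 0.0000; 0.5702 0.8215 0.0000; 0.0000 0.0000 1.0000], t=(-0.0257, 0.6095, 0.0000)
after S1 (invert_se3): R=[0.8215 0.5702 0.0000; -0.5702 0.8215 0.0000; 0.0000 0.0000 1.0000], t=(-0.3264, -0.5154, 0.0000)
after S2 (essential): [0.1771 0.3959 0.2822; -0.3246 -0.1200 -0.4118; -0.2664 0.5681 -0.2219]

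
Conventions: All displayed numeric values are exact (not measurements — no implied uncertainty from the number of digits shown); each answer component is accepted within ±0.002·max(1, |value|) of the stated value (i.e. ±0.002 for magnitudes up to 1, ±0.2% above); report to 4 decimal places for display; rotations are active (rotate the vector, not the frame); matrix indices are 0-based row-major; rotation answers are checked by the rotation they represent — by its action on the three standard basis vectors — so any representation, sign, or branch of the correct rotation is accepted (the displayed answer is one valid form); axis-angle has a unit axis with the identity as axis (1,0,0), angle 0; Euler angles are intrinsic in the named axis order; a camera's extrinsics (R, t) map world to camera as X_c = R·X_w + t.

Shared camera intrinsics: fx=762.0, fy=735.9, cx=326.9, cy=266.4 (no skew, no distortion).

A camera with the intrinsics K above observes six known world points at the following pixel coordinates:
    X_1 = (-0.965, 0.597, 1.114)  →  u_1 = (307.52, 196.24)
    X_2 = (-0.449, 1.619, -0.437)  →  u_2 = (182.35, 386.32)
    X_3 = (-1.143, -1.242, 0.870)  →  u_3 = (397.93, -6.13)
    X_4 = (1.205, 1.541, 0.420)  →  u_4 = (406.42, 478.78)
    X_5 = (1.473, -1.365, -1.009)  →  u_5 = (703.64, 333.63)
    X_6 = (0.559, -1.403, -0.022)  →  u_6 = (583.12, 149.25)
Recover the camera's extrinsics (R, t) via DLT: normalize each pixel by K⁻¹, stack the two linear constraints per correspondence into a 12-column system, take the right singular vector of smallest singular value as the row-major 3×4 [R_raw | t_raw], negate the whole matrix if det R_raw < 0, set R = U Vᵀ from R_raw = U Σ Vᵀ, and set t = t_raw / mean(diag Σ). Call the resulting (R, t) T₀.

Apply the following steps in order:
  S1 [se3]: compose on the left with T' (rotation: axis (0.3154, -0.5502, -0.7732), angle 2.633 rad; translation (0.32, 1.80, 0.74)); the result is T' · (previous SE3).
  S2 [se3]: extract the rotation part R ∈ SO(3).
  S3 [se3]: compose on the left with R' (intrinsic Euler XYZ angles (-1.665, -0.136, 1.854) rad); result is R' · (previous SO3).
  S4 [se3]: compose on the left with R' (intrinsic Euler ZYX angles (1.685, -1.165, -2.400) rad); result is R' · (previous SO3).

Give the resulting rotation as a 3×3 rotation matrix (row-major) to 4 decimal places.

rotation (matrix) = ((0.3213, 0.5126, -0.7962), (0.7322, 0.3987, 0.5521), (0.6005, -0.7604, -0.2472))

source (pnp_recover): camera pose = R=[0.7235 -0.4853 0.4909; 0.6619 0.6898 -0.2935; -0.1962 0.5373 0.8203], t=(0.2800, -0.0500, 4.9101)
after S1 (compose_se3): R=[-0.3209 -0.0205 -0.9469; -0.8366 0.4749 0.2733; 0.4440 0.8798 -0.1696], t=(-3.4335, 4.7780, 1.8500)
after S2 (rot_of_se3): [-0.3209 -0.0205 -0.9469; -0.8366 0.4749 0.2733; 0.4440 0.8798 -0.1696]
after S3 (compose_so3): [0.8245 -0.5654 0.0252; 0.5655 0.8214 -0.0742; 0.0213 0.0755 0.9969]
after S4 (compose_so3): [0.3213 0.5126 -0.7962; 0.7322 0.3987 0.5521; 0.6005 -0.7604 -0.2472]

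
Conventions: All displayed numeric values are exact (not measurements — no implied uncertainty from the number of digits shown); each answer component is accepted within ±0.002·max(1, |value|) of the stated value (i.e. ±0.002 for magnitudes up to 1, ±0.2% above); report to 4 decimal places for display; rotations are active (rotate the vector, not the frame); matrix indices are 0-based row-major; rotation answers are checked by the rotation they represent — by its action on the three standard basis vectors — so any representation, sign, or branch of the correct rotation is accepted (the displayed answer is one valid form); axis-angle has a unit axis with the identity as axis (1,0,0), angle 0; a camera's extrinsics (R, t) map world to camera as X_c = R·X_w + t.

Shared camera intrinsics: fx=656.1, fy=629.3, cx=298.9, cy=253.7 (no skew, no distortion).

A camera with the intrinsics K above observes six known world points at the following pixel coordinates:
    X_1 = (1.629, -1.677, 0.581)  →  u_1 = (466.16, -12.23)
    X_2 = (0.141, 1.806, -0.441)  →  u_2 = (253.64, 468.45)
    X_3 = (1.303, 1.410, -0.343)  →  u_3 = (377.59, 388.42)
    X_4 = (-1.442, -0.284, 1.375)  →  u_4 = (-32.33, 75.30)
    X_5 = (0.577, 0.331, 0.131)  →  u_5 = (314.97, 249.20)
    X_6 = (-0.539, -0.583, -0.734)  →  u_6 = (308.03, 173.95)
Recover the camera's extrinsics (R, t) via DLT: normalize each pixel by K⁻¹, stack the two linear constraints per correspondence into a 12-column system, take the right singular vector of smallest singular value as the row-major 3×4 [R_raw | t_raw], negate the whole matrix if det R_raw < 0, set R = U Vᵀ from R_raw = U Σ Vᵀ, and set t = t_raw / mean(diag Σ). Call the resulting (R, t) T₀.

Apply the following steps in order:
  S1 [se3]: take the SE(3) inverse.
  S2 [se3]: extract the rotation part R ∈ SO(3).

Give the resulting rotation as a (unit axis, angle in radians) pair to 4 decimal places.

source (pnp_recover): camera pose = R=[0.7569 -0.2922 -0.5846; -0.0342 0.8756 -0.4819; 0.6526 0.3848 0.6527], t=(-0.1500, -0.2400, 4.0393)
after S1 (invert_se3): R=[0.7569 -0.0342 0.6526; -0.2922 0.8756 0.3848; -0.5846 -0.4819 0.6527], t=(-2.5309, -1.3879, -2.8398)
after S2 (rot_of_se3): [0.7569 -0.0342 0.6526; -0.2922 0.8756 0.3848; -0.5846 -0.4819 0.6527]

rotation (axis_angle) = ((-0.5655, 0.8074, -0.1683), 0.8729)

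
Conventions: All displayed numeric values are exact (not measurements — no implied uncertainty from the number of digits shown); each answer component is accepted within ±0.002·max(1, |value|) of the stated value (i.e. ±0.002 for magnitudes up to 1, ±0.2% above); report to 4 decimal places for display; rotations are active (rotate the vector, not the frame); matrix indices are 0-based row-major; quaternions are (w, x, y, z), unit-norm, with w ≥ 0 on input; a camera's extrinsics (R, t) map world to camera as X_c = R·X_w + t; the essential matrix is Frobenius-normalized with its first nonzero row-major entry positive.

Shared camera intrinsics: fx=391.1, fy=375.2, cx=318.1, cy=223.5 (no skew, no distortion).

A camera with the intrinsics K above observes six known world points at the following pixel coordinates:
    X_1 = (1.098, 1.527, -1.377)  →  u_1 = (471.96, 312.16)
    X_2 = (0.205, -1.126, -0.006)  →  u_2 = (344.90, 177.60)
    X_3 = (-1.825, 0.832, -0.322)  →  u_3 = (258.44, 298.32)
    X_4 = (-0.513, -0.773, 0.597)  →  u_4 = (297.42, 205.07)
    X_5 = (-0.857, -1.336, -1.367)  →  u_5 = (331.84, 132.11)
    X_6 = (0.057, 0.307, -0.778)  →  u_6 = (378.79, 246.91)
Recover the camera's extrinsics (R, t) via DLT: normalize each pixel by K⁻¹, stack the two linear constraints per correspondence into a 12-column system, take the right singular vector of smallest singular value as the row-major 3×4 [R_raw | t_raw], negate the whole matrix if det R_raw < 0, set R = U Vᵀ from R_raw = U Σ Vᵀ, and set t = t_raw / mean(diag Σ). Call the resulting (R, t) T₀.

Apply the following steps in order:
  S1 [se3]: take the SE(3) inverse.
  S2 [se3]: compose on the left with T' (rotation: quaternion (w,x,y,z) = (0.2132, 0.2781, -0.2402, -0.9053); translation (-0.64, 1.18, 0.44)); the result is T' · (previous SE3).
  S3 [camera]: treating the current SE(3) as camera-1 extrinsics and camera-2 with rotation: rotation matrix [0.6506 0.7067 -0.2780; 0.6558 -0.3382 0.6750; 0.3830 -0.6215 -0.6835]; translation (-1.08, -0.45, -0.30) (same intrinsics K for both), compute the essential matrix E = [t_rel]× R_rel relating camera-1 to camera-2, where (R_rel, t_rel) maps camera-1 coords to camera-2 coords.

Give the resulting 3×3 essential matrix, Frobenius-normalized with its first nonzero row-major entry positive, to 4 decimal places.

matrix = [0.2430 0.0490 0.6469; 0.0188 -0.5004 0.1360; -0.0508 -0.4954 -0.0526]

source (pnp_recover): camera pose = R=[0.8633 0.1498 -0.4819; -0.0480 0.9750 0.2171; 0.5024 -0.1642 0.8489], t=(0.4701, 0.2501, 6.7410)
after S1 (invert_se3): R=[0.8633 -0.0480 0.5024; 0.1498 0.9750 -0.1642; -0.4819 0.2171 0.8489], t=(-3.7803, 0.7928, -5.5502)
after S2 (compose_se3): R=[-0.3215 0.1508 -0.9348; -0.7199 -0.6802 0.1378; -0.6151 0.7173 0.3273], t=(5.7750, 0.7594, -1.6563)
after S3 (essential): [0.2430 0.0490 0.6469; 0.0188 -0.5004 0.1360; -0.0508 -0.4954 -0.0526]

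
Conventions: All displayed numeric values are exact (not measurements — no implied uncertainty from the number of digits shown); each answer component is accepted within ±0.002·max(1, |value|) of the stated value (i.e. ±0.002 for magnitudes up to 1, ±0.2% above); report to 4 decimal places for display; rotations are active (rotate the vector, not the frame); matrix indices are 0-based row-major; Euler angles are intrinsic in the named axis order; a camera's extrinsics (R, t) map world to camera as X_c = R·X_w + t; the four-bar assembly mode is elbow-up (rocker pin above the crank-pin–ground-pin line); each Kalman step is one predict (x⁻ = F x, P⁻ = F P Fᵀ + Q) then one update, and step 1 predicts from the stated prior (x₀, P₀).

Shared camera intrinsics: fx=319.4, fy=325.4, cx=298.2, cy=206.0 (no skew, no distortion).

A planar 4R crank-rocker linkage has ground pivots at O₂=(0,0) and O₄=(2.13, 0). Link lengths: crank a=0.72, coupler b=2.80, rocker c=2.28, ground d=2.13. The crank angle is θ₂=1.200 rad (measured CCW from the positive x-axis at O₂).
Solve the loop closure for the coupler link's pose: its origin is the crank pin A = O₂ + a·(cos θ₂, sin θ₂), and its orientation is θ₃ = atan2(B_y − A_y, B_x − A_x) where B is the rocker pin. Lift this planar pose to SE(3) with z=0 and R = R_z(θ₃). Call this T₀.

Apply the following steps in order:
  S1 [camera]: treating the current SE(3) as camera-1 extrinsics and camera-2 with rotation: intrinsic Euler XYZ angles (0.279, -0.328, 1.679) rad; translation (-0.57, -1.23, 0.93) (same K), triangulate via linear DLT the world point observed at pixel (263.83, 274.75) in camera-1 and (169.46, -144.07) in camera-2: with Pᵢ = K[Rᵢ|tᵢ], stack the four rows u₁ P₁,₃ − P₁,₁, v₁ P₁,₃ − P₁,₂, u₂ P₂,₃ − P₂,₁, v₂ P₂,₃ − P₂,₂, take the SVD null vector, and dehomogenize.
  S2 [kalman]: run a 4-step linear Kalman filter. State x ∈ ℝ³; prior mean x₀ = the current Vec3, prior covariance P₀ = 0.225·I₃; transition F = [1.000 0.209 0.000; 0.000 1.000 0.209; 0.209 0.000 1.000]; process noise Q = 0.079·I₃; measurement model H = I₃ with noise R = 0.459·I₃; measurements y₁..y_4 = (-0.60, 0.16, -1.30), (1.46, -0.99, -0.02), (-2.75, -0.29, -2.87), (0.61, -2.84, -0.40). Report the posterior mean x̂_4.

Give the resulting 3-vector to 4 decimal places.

result = (-0.6371, -1.3493, -1.0428)

source (fourbar_fk): coupler pose = R=[0.8296 -0.5583 0.0000; 0.5583 0.8296 0.0000; 0.0000 0.0000 1.0000], t=(0.2609, 0.6711, 0.0000)
after S1 (triangulate): (-0.5567, -0.1286, 1.2001)
after S2 (kf_track): (-0.6371, -1.3493, -1.0428)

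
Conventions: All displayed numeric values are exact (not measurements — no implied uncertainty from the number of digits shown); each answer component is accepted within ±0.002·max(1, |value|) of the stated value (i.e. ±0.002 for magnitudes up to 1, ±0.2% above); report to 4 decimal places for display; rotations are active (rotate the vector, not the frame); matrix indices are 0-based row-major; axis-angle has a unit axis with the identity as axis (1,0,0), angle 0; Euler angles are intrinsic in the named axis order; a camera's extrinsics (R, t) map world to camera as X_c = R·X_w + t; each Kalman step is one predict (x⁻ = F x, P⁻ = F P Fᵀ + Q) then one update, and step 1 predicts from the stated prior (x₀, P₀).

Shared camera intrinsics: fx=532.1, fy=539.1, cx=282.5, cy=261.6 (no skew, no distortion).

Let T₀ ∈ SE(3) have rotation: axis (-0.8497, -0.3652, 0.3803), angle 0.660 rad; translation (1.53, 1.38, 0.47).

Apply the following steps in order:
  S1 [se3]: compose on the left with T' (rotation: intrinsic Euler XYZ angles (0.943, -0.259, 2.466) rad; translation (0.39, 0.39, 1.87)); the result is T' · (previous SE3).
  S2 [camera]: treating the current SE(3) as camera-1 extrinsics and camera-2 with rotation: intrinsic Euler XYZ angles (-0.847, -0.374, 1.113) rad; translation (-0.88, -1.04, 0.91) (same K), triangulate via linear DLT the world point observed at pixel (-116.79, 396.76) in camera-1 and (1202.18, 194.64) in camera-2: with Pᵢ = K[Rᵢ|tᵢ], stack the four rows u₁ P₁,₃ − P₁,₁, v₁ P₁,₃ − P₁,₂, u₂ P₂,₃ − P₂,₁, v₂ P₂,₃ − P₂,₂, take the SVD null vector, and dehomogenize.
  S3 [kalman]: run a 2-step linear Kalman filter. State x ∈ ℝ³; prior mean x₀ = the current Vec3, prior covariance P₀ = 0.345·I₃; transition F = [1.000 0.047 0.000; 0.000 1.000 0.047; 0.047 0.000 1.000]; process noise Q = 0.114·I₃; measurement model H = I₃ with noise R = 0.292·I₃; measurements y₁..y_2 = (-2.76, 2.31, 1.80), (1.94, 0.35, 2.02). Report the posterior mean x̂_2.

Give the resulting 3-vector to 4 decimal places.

result = (0.4833, 0.6033, 1.5280)

after S1 (compose_se3): R=[-0.9306 -0.2269 -0.2873; 0.2780 0.0726 -0.9578; 0.2382 -0.9712 -0.0045], t=(-1.7187, 0.3781, 1.7303)
after S2 (triangulate): (1.6626, -1.6770, -0.2329)
after S3 (kf_track): (0.4833, 0.6033, 1.5280)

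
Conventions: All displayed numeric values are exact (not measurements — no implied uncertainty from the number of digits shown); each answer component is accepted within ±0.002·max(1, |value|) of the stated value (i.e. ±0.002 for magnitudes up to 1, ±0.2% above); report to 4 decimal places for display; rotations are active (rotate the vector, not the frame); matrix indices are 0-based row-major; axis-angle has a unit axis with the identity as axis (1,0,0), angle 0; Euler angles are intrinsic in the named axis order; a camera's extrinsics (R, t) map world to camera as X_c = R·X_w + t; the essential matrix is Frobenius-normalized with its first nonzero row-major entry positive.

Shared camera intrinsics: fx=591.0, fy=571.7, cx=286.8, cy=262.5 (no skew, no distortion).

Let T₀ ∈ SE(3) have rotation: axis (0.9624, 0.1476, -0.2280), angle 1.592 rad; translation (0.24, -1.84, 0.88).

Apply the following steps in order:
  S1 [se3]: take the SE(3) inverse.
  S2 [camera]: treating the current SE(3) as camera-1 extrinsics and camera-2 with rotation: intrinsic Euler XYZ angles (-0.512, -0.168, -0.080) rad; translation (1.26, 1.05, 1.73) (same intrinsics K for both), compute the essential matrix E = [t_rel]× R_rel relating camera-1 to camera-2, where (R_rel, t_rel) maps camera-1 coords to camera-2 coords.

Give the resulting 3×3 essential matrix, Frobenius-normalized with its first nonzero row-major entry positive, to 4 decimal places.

after S1 (invert_se3): R=[0.9247 -0.0829 -0.3716; 0.3730 0.0011 0.9278; -0.0765 -0.9966 0.0319], t=(-0.0474, -0.9041, -1.8434)
after S2 (essential): [0.1634 -0.3247 0.5590; 0.6683 -0.0628 -0.2209; -0.0316 0.1122 -0.2061]

matrix = [0.1634 -0.3247 0.5590; 0.6683 -0.0628 -0.2209; -0.0316 0.1122 -0.2061]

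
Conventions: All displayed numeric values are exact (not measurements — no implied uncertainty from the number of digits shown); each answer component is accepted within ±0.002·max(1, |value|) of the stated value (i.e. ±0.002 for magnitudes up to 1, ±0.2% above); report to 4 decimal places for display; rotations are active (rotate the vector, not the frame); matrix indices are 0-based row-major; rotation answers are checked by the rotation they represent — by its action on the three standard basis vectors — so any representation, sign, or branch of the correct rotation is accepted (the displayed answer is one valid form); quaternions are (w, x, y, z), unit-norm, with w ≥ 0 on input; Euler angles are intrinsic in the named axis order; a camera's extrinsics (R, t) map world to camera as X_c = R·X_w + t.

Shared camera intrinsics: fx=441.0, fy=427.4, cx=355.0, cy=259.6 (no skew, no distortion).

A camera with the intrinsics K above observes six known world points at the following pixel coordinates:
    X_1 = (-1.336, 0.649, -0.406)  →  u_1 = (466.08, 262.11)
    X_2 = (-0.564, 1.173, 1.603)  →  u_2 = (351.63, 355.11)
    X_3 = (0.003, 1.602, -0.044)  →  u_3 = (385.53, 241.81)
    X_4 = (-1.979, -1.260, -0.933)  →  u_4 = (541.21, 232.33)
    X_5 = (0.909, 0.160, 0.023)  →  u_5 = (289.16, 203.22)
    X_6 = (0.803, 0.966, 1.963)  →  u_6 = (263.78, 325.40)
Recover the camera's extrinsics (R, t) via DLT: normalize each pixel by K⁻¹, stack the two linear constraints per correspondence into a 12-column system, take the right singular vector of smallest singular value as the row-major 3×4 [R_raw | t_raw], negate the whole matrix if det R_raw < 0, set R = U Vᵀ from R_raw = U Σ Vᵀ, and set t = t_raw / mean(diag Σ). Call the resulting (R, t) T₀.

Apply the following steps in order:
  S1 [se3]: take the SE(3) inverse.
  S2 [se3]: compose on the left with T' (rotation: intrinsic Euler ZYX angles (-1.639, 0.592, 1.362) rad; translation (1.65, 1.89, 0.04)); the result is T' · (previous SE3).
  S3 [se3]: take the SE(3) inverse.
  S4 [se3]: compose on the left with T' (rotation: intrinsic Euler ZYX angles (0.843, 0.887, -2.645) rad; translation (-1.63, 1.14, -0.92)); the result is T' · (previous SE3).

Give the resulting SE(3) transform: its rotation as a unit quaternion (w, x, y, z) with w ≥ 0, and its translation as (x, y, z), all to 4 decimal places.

source (pnp_recover): camera pose = R=[-0.7876 0.3879 -0.4788; -0.5001 0.0517 0.8644; 0.3601 0.9202 0.1532], t=(-0.1800, -0.3200, 5.1802)
after S1 (invert_se3): R=[-0.7876 -0.5001 0.3601; 0.3879 0.0517 0.9202; -0.4788 0.8644 0.1532], t=(-2.1673, -4.6806, -0.6034)
after S2 (compose_se3): R=[0.5814 -0.8135 -0.0151; 0.4586 0.3430 -0.8198; 0.6721 0.4697 0.5724], t=(1.5724, 6.3291, -2.6541)
after S3 (invert_se3): R=[0.5814 0.4586 0.6721; -0.8135 0.3430 0.4697; -0.0151 -0.8198 0.5724], t=(-2.0329, 0.3552, 6.7316)
after S4 (compose_se3): R=[-0.0776 0.9969 0.0122; 0.9772 0.0785 -0.1971; -0.1975 -0.0034 -0.9803], t=(-7.7850, -1.4167, -3.1900)

rotation (quat) = (0.0717, 0.6753, 0.7308, -0.0686), translation = (-7.7850, -1.4167, -3.1900)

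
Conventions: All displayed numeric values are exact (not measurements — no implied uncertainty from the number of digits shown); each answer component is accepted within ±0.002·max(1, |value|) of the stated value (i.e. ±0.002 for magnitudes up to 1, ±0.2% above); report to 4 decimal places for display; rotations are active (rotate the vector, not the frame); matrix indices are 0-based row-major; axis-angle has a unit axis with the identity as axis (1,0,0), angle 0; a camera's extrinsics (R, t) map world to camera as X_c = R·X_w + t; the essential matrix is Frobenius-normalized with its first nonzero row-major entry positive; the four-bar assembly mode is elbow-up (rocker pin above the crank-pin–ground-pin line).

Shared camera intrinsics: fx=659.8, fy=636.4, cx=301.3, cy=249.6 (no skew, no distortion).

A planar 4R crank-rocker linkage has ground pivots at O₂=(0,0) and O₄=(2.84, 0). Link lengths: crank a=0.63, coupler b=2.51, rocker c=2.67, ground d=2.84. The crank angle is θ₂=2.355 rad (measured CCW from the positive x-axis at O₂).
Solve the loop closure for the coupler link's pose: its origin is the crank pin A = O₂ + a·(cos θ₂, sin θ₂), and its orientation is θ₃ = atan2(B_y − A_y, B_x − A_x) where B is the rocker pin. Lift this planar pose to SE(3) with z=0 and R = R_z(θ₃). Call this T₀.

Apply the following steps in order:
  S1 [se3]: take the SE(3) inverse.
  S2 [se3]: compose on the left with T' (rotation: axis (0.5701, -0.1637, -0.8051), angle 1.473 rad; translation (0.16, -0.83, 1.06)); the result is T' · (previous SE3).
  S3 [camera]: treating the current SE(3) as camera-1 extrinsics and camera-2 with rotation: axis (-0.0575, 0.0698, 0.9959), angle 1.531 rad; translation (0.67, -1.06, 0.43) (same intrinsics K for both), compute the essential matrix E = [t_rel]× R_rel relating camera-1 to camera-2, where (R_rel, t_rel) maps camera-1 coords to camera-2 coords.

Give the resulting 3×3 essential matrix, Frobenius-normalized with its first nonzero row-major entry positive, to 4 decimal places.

source (fourbar_fk): coupler pose = R=[0.7116 -0.7026 0.0000; 0.7026 0.7116 0.0000; 0.0000 0.0000 1.0000], t=(-0.4449, 0.4460, 0.0000)
after S1 (invert_se3): R=[0.7116 0.7026 0.0000; -0.7026 0.7116 0.0000; 0.0000 0.0000 1.0000], t=(0.0032, -0.6300, 0.0000)
after S2 (compose_se3): R=[-0.2256 0.7849 -0.5771; -0.7157 -0.5355 -0.4485; -0.6610 0.3118 0.6825], t=(-0.2905, -0.9096, 0.6268)
after S3 (essential): [0.2445 0.0449 -0.5271; 0.3710 0.0477 -0.2412; -0.5451 -0.0425 -0.4041]

matrix = [0.2445 0.0449 -0.5271; 0.3710 0.0477 -0.2412; -0.5451 -0.0425 -0.4041]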